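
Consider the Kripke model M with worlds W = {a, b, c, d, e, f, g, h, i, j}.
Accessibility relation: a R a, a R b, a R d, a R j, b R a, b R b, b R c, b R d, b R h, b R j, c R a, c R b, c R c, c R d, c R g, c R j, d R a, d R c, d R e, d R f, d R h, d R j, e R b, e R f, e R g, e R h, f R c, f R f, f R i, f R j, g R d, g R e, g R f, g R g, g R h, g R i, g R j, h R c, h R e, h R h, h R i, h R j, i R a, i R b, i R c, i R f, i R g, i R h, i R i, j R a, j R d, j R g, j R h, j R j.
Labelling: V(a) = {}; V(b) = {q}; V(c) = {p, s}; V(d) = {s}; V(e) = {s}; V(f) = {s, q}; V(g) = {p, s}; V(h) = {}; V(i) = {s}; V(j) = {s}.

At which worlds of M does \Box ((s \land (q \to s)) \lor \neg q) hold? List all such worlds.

d, f, g, h, j

Recall that \Box ψ holds at a world iff ψ holds at every accessible world, and \Diamond ψ holds iff ψ holds at some accessible world.
Let φ = \Box ((s \land (q \to s)) \lor \neg q). Evaluate φ at each world:
  a (successors {a, b, d, j}): φ is false.
  b (successors {a, b, c, d, h, j}): φ is false.
  c (successors {a, b, c, d, g, j}): φ is false.
  d (successors {a, c, e, f, h, j}): φ is true.
  e (successors {b, f, g, h}): φ is false.
  f (successors {c, f, i, j}): φ is true.
  g (successors {d, e, f, g, h, i, j}): φ is true.
  h (successors {c, e, h, i, j}): φ is true.
  i (successors {a, b, c, f, g, h, i}): φ is false.
  j (successors {a, d, g, h, j}): φ is true.
For instance, at h:
  At h: \Box ((s \land (q \to s)) \lor \neg q) requires (s \land (q \to s)) \lor \neg q at every successor {c, e, h, i, j}.
    At c: (s \land (q \to s)) \lor \neg q is true.
    At e: (s \land (q \to s)) \lor \neg q is true.
    At h: (s \land (q \to s)) \lor \neg q is true.
    At i: (s \land (q \to s)) \lor \neg q is true.
    At j: (s \land (q \to s)) \lor \neg q is true.
  So \Box ((s \land (q \to s)) \lor \neg q) is true at h.
Satisfying worlds: {d, f, g, h, j}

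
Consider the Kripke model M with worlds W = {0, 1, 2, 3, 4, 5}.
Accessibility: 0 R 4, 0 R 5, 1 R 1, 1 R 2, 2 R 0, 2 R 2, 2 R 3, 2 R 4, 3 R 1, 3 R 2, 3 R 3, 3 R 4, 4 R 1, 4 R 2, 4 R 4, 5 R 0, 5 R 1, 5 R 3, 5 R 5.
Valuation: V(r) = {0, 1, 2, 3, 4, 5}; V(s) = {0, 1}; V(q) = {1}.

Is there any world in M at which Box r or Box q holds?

Yes

Recall that Box ψ holds at a world iff ψ holds at every accessible world, and Dia ψ holds iff ψ holds at some accessible world.
Let φ = Box r or Box q. Evaluate φ at each world:
  0 (successors {4, 5}): φ is true.
  1 (successors {1, 2}): φ is true.
  2 (successors {0, 2, 3, 4}): φ is true.
  3 (successors {1, 2, 3, 4}): φ is true.
  4 (successors {1, 2, 4}): φ is true.
  5 (successors {0, 1, 3, 5}): φ is true.
Detail at 0 (witness):
  At 0: Box r is true, Box q is false, so Box r or Box q is true.
    At 0: Box r requires r at every successor {4, 5}.
      At 4: r is true.
      At 5: r is true.
    So Box r is true at 0.
    At 0: Box q requires q at every successor {4, 5}.
      q fails at 4, so Box q is false at 0.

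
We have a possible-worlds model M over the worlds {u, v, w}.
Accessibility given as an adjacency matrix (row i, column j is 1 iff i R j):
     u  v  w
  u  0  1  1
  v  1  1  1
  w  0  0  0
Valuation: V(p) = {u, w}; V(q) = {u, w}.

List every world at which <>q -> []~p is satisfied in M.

w

Recall that []ψ holds at a world iff ψ holds at every accessible world, and <>ψ holds iff ψ holds at some accessible world.
Let φ = <>q -> []~p. Evaluate φ at each world:
  u (successors {v, w}): φ is false.
  v (successors {u, v, w}): φ is false.
  w (successors ∅): φ is true.
For instance, at v:
  At v: <>q is true, []~p is false, so <>q -> []~p is false.
    At v: <>q requires q at some successor in {u, v, w}.
      q holds at u, so <>q is true at v.
    At v: []~p requires ~p at every successor {u, v, w}.
      ~p fails at u, so []~p is false at v.
Satisfying worlds: {w}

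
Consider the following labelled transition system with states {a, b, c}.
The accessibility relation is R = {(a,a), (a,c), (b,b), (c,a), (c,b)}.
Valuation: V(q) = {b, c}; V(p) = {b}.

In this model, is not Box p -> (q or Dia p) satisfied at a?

At a: not Box p is true, q or Dia p is false, so not Box p -> (q or Dia p) is false.
  At a: Box p is false, so not Box p is true.
    At a: Box p requires p at every successor {a, c}.
      p fails at a, so Box p is false at a.
  At a: q is false, Dia p is false, so q or Dia p is false.
    At a: Dia p requires p at some successor in {a, c}.
      At a: p is false.
      At c: p is false.
    So Dia p is false at a.

No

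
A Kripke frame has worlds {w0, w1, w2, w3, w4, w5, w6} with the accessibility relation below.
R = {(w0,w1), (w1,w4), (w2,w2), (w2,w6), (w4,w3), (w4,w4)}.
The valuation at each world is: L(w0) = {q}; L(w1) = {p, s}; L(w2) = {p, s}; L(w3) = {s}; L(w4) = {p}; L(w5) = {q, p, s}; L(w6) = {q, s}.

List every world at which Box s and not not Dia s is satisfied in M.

w0, w2

Recall that Box ψ holds at a world iff ψ holds at every accessible world, and Dia ψ holds iff ψ holds at some accessible world.
Let φ = Box s and not not Dia s. Evaluate φ at each world:
  w0 (successors {w1}): φ is true.
  w1 (successors {w4}): φ is false.
  w2 (successors {w2, w6}): φ is true.
  w3 (successors ∅): φ is false.
  w4 (successors {w3, w4}): φ is false.
  w5 (successors ∅): φ is false.
  w6 (successors ∅): φ is false.
For instance, at w0:
  At w0: Box s is true, not not Dia s is true, so Box s and not not Dia s is true.
    At w0: Box s requires s at every successor {w1}.
      At w1: s is true.
    So Box s is true at w0.
    At w0: not Dia s is false, so not not Dia s is true.
      At w0: Dia s is true, so not Dia s is false.
Satisfying worlds: {w0, w2}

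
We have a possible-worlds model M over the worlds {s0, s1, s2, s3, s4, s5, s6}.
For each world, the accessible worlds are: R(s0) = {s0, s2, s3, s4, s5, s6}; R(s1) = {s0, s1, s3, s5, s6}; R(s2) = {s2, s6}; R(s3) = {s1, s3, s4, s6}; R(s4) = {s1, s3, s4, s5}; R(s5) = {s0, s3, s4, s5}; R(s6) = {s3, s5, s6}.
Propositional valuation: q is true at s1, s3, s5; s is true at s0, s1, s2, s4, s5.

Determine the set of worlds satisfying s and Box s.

none

Recall that Box ψ holds at a world iff ψ holds at every accessible world, and Dia ψ holds iff ψ holds at some accessible world.
Let φ = s and Box s. Evaluate φ at each world:
  s0 (successors {s0, s2, s3, s4, s5, s6}): φ is false.
  s1 (successors {s0, s1, s3, s5, s6}): φ is false.
  s2 (successors {s2, s6}): φ is false.
  s3 (successors {s1, s3, s4, s6}): φ is false.
  s4 (successors {s1, s3, s4, s5}): φ is false.
  s5 (successors {s0, s3, s4, s5}): φ is false.
  s6 (successors {s3, s5, s6}): φ is false.
For instance, at s1:
  At s1: s is true, Box s is false, so s and Box s is false.
    At s1: Box s requires s at every successor {s0, s1, s3, s5, s6}.
      s fails at s3, so Box s is false at s1.
Satisfying worlds: none.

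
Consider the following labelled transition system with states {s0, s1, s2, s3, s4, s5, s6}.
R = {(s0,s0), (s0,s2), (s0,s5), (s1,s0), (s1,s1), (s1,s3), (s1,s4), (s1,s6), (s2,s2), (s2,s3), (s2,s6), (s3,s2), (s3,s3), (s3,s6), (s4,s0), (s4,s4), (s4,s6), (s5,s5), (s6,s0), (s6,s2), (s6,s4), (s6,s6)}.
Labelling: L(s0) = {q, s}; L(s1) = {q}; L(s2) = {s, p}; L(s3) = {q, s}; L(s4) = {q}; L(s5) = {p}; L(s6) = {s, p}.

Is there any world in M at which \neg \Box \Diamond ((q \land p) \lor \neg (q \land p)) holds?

No

Let φ = \neg \Box \Diamond ((q \land p) \lor \neg (q \land p)). Evaluate φ at each world:
  s0 (successors {s0, s2, s5}): φ is false.
  s1 (successors {s0, s1, s3, s4, s6}): φ is false.
  s2 (successors {s2, s3, s6}): φ is false.
  s3 (successors {s2, s3, s6}): φ is false.
  s4 (successors {s0, s4, s6}): φ is false.
  s5 (successors {s5}): φ is false.
  s6 (successors {s0, s2, s4, s6}): φ is false.
For instance, at s0:
  At s0: \Box \Diamond ((q \land p) \lor \neg (q \land p)) is true, so \neg \Box \Diamond ((q \land p) \lor \neg (q \land p)) is false.
    At s0: \Box \Diamond ((q \land p) \lor \neg (q \land p)) requires \Diamond ((q \land p) \lor \neg (q \land p)) at every successor {s0, s2, s5}.
      At s0: \Diamond ((q \land p) \lor \neg (q \land p)) is true.
      At s2: \Diamond ((q \land p) \lor \neg (q \land p)) is true.
      At s5: \Diamond ((q \land p) \lor \neg (q \land p)) is true.
    So \Box \Diamond ((q \land p) \lor \neg (q \land p)) is true at s0.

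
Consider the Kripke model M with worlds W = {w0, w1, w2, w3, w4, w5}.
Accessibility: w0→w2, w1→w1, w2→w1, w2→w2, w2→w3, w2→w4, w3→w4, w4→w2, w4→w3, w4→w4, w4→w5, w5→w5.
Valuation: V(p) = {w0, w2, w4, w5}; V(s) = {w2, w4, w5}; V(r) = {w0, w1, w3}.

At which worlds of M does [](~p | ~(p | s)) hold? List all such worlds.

w1

Let φ = [](~p | ~(p | s)). Evaluate φ at each world:
  w0 (successors {w2}): φ is false.
  w1 (successors {w1}): φ is true.
  w2 (successors {w1, w2, w3, w4}): φ is false.
  w3 (successors {w4}): φ is false.
  w4 (successors {w2, w3, w4, w5}): φ is false.
  w5 (successors {w5}): φ is false.
For instance, at w1:
  At w1: [](~p | ~(p | s)) requires ~p | ~(p | s) at every successor {w1}.
    At w1: ~p | ~(p | s) is true.
  So [](~p | ~(p | s)) is true at w1.
Satisfying worlds: {w1}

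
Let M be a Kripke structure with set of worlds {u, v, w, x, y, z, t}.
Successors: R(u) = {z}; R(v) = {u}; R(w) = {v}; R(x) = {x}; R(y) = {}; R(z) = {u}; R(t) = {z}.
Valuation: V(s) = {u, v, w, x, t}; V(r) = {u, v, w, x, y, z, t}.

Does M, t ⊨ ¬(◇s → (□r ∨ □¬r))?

Recall that □ψ holds at a world iff ψ holds at every accessible world, and ◇ψ holds iff ψ holds at some accessible world.
At t: ◇s → (□r ∨ □¬r) is true, so ¬(◇s → (□r ∨ □¬r)) is false.
  At t: ◇s is false, □r ∨ □¬r is true, so ◇s → (□r ∨ □¬r) is true.
    At t: ◇s requires s at some successor in {z}.
      At z: s is false.
    So ◇s is false at t.
    At t: □r is true, □¬r is false, so □r ∨ □¬r is true.
      At t: □r requires r at every successor {z}.
        At z: r is true.
      So □r is true at t.
      At t: □¬r requires ¬r at every successor {z}.
        ¬r fails at z, so □¬r is false at t.

No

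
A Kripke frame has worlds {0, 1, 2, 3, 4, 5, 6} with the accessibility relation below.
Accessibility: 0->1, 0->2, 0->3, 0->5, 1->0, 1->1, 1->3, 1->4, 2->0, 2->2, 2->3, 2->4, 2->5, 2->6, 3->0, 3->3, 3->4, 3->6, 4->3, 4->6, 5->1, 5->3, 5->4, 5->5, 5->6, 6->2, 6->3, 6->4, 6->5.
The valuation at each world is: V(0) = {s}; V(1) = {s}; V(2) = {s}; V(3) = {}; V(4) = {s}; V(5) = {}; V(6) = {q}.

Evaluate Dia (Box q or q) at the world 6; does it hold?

At 6: Dia (Box q or q) requires Box q or q at some successor in {2, 3, 4, 5}.
  At 2: Box q or q is false.
  At 3: Box q or q is false.
  At 4: Box q or q is false.
  At 5: Box q or q is false.
So Dia (Box q or q) is false at 6.

No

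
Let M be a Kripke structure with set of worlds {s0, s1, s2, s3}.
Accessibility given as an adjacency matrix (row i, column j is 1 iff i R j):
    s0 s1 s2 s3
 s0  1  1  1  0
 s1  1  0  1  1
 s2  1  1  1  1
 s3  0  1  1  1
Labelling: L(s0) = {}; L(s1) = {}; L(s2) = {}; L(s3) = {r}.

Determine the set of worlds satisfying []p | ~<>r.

s0

Let φ = []p | ~<>r. Evaluate φ at each world:
  s0 (successors {s0, s1, s2}): φ is true.
  s1 (successors {s0, s2, s3}): φ is false.
  s2 (successors {s0, s1, s2, s3}): φ is false.
  s3 (successors {s1, s2, s3}): φ is false.
For instance, at s1:
  At s1: []p is false, ~<>r is false, so []p | ~<>r is false.
    At s1: []p requires p at every successor {s0, s2, s3}.
      p fails at s0, so []p is false at s1.
    At s1: <>r is true, so ~<>r is false.
      At s1: <>r requires r at some successor in {s0, s2, s3}.
        r holds at s3, so <>r is true at s1.
Satisfying worlds: {s0}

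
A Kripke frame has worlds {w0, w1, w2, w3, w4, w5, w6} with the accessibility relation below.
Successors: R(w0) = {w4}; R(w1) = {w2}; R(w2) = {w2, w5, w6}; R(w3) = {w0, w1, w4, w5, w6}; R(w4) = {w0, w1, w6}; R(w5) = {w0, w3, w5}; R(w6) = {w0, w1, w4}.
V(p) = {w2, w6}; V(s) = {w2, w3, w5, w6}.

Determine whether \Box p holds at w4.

No

At w4: \Box p requires p at every successor {w0, w1, w6}.
  p fails at w0, so \Box p is false at w4.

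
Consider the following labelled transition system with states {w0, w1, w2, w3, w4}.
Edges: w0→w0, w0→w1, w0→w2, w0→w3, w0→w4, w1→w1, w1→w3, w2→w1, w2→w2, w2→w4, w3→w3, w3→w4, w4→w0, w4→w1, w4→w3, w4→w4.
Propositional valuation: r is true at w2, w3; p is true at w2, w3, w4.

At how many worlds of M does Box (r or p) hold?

Let φ = Box (r or p). Evaluate φ at each world:
  w0 (successors {w0, w1, w2, w3, w4}): φ is false.
  w1 (successors {w1, w3}): φ is false.
  w2 (successors {w1, w2, w4}): φ is false.
  w3 (successors {w3, w4}): φ is true.
  w4 (successors {w0, w1, w3, w4}): φ is false.
For instance, at w2:
  At w2: Box (r or p) requires r or p at every successor {w1, w2, w4}.
    r or p fails at w1, so Box (r or p) is false at w2.
Satisfying worlds: {w3}

1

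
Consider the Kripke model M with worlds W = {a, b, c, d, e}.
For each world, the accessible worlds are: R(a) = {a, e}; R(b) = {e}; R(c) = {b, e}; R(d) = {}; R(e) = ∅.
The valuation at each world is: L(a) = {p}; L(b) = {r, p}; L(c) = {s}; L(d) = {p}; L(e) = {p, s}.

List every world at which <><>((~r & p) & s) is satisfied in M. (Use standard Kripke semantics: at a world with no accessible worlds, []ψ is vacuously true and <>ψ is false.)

a, c

Let φ = <><>((~r & p) & s). Evaluate φ at each world:
  a (successors {a, e}): φ is true.
  b (successors {e}): φ is false.
  c (successors {b, e}): φ is true.
  d (successors ∅): φ is false.
  e (successors ∅): φ is false.
For instance, at b:
  At b: <><>((~r & p) & s) requires <>((~r & p) & s) at some successor in {e}.
    At e: <>((~r & p) & s) is false.
  So <><>((~r & p) & s) is false at b.
Satisfying worlds: {a, c}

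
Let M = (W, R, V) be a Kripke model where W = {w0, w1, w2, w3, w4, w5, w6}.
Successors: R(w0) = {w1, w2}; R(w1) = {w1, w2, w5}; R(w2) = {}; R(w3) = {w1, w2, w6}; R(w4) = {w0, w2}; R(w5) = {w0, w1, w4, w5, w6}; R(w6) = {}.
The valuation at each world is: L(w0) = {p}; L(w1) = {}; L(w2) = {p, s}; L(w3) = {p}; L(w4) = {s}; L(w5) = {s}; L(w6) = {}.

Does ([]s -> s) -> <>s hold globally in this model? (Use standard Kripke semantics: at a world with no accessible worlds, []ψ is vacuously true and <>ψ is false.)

Let φ = ([]s -> s) -> <>s. Evaluate φ at each world:
  w0 (successors {w1, w2}): φ is true.
  w1 (successors {w1, w2, w5}): φ is true.
  w2 (successors ∅): φ is false.
  w3 (successors {w1, w2, w6}): φ is true.
  w4 (successors {w0, w2}): φ is true.
  w5 (successors {w0, w1, w4, w5, w6}): φ is true.
  w6 (successors ∅): φ is true.
Detail at w2 (counterexample):
  At w2: []s -> s is true, <>s is false, so ([]s -> s) -> <>s is false.
    At w2: []s is true, s is true, so []s -> s is true.
      At w2: no accessible worlds, so []s holds vacuously.
    At w2: no accessible worlds, so <>s is false.

No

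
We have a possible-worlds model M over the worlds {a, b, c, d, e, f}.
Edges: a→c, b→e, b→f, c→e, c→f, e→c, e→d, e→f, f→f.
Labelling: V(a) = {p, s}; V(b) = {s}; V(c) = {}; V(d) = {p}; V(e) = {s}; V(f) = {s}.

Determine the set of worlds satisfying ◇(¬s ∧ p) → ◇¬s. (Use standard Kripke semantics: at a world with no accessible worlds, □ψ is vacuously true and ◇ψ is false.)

a, b, c, d, e, f

Let φ = ◇(¬s ∧ p) → ◇¬s. Evaluate φ at each world:
  a (successors {c}): φ is true.
  b (successors {e, f}): φ is true.
  c (successors {e, f}): φ is true.
  d (successors ∅): φ is true.
  e (successors {c, d, f}): φ is true.
  f (successors {f}): φ is true.
For instance, at e:
  At e: ◇(¬s ∧ p) is true, ◇¬s is true, so ◇(¬s ∧ p) → ◇¬s is true.
    At e: ◇(¬s ∧ p) requires ¬s ∧ p at some successor in {c, d, f}.
      ¬s ∧ p holds at d, so ◇(¬s ∧ p) is true at e.
    At e: ◇¬s requires ¬s at some successor in {c, d, f}.
      ¬s holds at c, so ◇¬s is true at e.
Satisfying worlds: {a, b, c, d, e, f}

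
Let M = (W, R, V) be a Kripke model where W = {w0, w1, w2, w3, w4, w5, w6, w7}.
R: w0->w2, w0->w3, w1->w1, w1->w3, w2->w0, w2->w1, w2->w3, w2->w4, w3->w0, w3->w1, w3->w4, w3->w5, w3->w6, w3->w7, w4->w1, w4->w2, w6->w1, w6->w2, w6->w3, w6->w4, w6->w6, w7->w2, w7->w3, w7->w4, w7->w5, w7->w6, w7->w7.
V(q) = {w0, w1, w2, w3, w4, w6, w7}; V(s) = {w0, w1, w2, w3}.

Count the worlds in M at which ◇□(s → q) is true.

Let φ = ◇□(s → q). Evaluate φ at each world:
  w0 (successors {w2, w3}): φ is true.
  w1 (successors {w1, w3}): φ is true.
  w2 (successors {w0, w1, w3, w4}): φ is true.
  w3 (successors {w0, w1, w4, w5, w6, w7}): φ is true.
  w4 (successors {w1, w2}): φ is true.
  w5 (successors ∅): φ is false.
  w6 (successors {w1, w2, w3, w4, w6}): φ is true.
  w7 (successors {w2, w3, w4, w5, w6, w7}): φ is true.
For instance, at w4:
  At w4: ◇□(s → q) requires □(s → q) at some successor in {w1, w2}.
    □(s → q) holds at w1, so ◇□(s → q) is true at w4.
      At w1: □(s → q) requires s → q at every successor {w1, w3}.
        At w1: s → q is true.
        At w3: s → q is true.
      So □(s → q) is true at w1.
Satisfying worlds: {w0, w1, w2, w3, w4, w6, w7}

7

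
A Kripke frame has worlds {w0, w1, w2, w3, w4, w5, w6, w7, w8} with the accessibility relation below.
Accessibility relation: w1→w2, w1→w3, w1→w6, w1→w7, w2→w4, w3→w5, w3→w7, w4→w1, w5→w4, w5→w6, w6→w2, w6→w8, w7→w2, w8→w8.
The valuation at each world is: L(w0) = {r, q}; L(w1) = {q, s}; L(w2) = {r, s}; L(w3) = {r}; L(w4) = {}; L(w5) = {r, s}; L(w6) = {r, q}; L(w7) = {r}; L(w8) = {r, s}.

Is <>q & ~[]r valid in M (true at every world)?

No

Let φ = <>q & ~[]r. Evaluate φ at each world:
  w0 (successors ∅): φ is false.
  w1 (successors {w2, w3, w6, w7}): φ is false.
  w2 (successors {w4}): φ is false.
  w3 (successors {w5, w7}): φ is false.
  w4 (successors {w1}): φ is true.
  w5 (successors {w4, w6}): φ is true.
  w6 (successors {w2, w8}): φ is false.
  w7 (successors {w2}): φ is false.
  w8 (successors {w8}): φ is false.
Detail at w0 (counterexample):
  At w0: <>q is false, ~[]r is false, so <>q & ~[]r is false.
    At w0: no accessible worlds, so <>q is false.
    At w0: []r is true, so ~[]r is false.
      At w0: no accessible worlds, so []r holds vacuously.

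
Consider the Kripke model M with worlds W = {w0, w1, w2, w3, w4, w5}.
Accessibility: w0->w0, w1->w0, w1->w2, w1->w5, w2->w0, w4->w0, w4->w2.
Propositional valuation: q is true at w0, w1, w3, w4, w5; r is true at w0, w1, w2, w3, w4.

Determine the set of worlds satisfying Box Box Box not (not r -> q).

Recall that Box ψ holds at a world iff ψ holds at every accessible world, and Dia ψ holds iff ψ holds at some accessible world.
Let φ = Box Box Box not (not r -> q). Evaluate φ at each world:
  w0 (successors {w0}): φ is false.
  w1 (successors {w0, w2, w5}): φ is false.
  w2 (successors {w0}): φ is false.
  w3 (successors ∅): φ is true.
  w4 (successors {w0, w2}): φ is false.
  w5 (successors ∅): φ is true.
For instance, at w4:
  At w4: Box Box Box not (not r -> q) requires Box Box not (not r -> q) at every successor {w0, w2}.
    Box Box not (not r -> q) fails at w0, so Box Box Box not (not r -> q) is false at w4.
      At w0: Box Box not (not r -> q) requires Box not (not r -> q) at every successor {w0}.
        Box not (not r -> q) fails at w0, so Box Box not (not r -> q) is false at w0.
Satisfying worlds: {w3, w5}

w3, w5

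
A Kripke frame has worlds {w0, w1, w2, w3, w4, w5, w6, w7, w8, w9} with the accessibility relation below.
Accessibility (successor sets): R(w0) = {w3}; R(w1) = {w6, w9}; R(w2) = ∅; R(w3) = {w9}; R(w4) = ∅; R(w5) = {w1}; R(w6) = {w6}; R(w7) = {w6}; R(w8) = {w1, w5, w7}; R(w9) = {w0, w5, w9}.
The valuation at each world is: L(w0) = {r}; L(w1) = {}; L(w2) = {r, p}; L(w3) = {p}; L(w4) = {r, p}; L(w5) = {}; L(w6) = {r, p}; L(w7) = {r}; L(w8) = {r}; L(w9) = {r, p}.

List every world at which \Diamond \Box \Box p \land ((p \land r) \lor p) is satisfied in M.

Let φ = \Diamond \Box \Box p \land ((p \land r) \lor p). Evaluate φ at each world:
  w0 (successors {w3}): φ is false.
  w1 (successors {w6, w9}): φ is false.
  w2 (successors ∅): φ is false.
  w3 (successors {w9}): φ is false.
  w4 (successors ∅): φ is false.
  w5 (successors {w1}): φ is false.
  w6 (successors {w6}): φ is true.
  w7 (successors {w6}): φ is false.
  w8 (successors {w1, w5, w7}): φ is false.
  w9 (successors {w0, w5, w9}): φ is true.
For instance, at w7:
  At w7: \Diamond \Box \Box p is true, (p \land r) \lor p is false, so \Diamond \Box \Box p \land ((p \land r) \lor p) is false.
    At w7: \Diamond \Box \Box p requires \Box \Box p at some successor in {w6}.
      \Box \Box p holds at w6, so \Diamond \Box \Box p is true at w7.
Satisfying worlds: {w6, w9}

w6, w9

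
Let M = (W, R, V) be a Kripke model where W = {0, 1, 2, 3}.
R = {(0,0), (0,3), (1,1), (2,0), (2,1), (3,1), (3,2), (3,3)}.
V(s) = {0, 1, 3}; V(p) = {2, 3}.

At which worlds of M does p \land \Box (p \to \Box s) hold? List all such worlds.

2

Let φ = p \land \Box (p \to \Box s). Evaluate φ at each world:
  0 (successors {0, 3}): φ is false.
  1 (successors {1}): φ is false.
  2 (successors {0, 1}): φ is true.
  3 (successors {1, 2, 3}): φ is false.
For instance, at 2:
  At 2: p is true, \Box (p \to \Box s) is true, so p \land \Box (p \to \Box s) is true.
    At 2: \Box (p \to \Box s) requires p \to \Box s at every successor {0, 1}.
      At 0: p \to \Box s is true.
      At 1: p \to \Box s is true.
    So \Box (p \to \Box s) is true at 2.
Satisfying worlds: {2}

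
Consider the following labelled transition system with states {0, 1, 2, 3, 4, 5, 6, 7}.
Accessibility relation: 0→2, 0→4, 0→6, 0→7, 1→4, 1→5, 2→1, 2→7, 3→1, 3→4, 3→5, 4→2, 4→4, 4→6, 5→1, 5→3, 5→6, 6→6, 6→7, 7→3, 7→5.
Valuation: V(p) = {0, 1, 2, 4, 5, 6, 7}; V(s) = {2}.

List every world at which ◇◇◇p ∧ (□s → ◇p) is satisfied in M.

Let φ = ◇◇◇p ∧ (□s → ◇p). Evaluate φ at each world:
  0 (successors {2, 4, 6, 7}): φ is true.
  1 (successors {4, 5}): φ is true.
  2 (successors {1, 7}): φ is true.
  3 (successors {1, 4, 5}): φ is true.
  4 (successors {2, 4, 6}): φ is true.
  5 (successors {1, 3, 6}): φ is true.
  6 (successors {6, 7}): φ is true.
  7 (successors {3, 5}): φ is true.
For instance, at 1:
  At 1: ◇◇◇p is true, □s → ◇p is true, so ◇◇◇p ∧ (□s → ◇p) is true.
    At 1: ◇◇◇p requires ◇◇p at some successor in {4, 5}.
      ◇◇p holds at 4, so ◇◇◇p is true at 1.
    At 1: □s is false, ◇p is true, so □s → ◇p is true.
      At 1: □s requires s at every successor {4, 5}.
        s fails at 4, so □s is false at 1.
      At 1: ◇p requires p at some successor in {4, 5}.
        p holds at 4, so ◇p is true at 1.
Satisfying worlds: {0, 1, 2, 3, 4, 5, 6, 7}

0, 1, 2, 3, 4, 5, 6, 7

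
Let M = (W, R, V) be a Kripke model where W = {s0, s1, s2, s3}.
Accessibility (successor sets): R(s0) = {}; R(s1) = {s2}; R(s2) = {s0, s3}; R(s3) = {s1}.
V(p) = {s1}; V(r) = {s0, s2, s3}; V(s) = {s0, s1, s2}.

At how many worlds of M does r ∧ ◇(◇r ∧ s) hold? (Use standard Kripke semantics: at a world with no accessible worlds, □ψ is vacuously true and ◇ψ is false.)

1

Let φ = r ∧ ◇(◇r ∧ s). Evaluate φ at each world:
  s0 (successors ∅): φ is false.
  s1 (successors {s2}): φ is false.
  s2 (successors {s0, s3}): φ is false.
  s3 (successors {s1}): φ is true.
For instance, at s3:
  At s3: r is true, ◇(◇r ∧ s) is true, so r ∧ ◇(◇r ∧ s) is true.
    At s3: ◇(◇r ∧ s) requires ◇r ∧ s at some successor in {s1}.
      ◇r ∧ s holds at s1, so ◇(◇r ∧ s) is true at s3.
Satisfying worlds: {s3}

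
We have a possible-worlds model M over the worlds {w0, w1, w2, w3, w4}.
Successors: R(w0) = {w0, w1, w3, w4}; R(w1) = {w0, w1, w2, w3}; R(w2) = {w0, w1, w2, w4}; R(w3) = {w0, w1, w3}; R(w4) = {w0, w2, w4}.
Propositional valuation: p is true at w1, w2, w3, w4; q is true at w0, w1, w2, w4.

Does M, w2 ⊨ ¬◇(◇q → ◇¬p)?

No

Recall that ◇ψ holds at a world iff ψ holds at some accessible world.
At w2: ◇(◇q → ◇¬p) is true, so ¬◇(◇q → ◇¬p) is false.
  At w2: ◇(◇q → ◇¬p) requires ◇q → ◇¬p at some successor in {w0, w1, w2, w4}.
    ◇q → ◇¬p holds at w0, so ◇(◇q → ◇¬p) is true at w2.
      At w0: ◇q is true, ◇¬p is true, so ◇q → ◇¬p is true.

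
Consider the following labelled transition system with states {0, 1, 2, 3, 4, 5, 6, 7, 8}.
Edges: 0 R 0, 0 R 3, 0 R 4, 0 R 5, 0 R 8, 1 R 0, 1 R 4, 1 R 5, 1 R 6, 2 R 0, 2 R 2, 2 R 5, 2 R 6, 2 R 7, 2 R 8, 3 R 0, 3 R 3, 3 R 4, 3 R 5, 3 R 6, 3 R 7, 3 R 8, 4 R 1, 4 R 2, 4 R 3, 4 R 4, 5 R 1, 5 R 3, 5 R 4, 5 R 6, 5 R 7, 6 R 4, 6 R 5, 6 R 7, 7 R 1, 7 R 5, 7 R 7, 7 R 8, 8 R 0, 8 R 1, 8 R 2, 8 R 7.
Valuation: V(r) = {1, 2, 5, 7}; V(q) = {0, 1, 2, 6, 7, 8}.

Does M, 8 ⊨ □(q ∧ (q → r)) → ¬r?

Yes

At 8: □(q ∧ (q → r)) is false, ¬r is true, so □(q ∧ (q → r)) → ¬r is true.
  At 8: □(q ∧ (q → r)) requires q ∧ (q → r) at every successor {0, 1, 2, 7}.
    q ∧ (q → r) fails at 0, so □(q ∧ (q → r)) is false at 8.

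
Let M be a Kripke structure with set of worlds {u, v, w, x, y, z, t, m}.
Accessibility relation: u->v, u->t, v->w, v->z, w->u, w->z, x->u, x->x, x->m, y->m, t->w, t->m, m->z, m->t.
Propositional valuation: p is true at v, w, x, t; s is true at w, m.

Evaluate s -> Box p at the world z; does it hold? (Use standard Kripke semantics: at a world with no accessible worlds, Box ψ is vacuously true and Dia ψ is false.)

Yes

Recall that Box ψ holds at a world iff ψ holds at every accessible world, and Dia ψ holds iff ψ holds at some accessible world.
At z: s is false, Box p is true, so s -> Box p is true.
  At z: no accessible worlds, so Box p holds vacuously.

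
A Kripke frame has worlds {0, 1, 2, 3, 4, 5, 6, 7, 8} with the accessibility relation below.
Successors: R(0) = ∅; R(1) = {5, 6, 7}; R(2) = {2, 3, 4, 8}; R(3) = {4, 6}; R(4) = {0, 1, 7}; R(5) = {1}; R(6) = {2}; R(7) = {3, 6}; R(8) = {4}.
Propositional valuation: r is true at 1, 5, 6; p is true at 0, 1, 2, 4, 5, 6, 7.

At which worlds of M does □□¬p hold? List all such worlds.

Recall that □ψ holds at a world iff ψ holds at every accessible world, and ◇ψ holds iff ψ holds at some accessible world.
Let φ = □□¬p. Evaluate φ at each world:
  0 (successors ∅): φ is true.
  1 (successors {5, 6, 7}): φ is false.
  2 (successors {2, 3, 4, 8}): φ is false.
  3 (successors {4, 6}): φ is false.
  4 (successors {0, 1, 7}): φ is false.
  5 (successors {1}): φ is false.
  6 (successors {2}): φ is false.
  7 (successors {3, 6}): φ is false.
  8 (successors {4}): φ is false.
For instance, at 5:
  At 5: □□¬p requires □¬p at every successor {1}.
    □¬p fails at 1, so □□¬p is false at 5.
      At 1: □¬p requires ¬p at every successor {5, 6, 7}.
        ¬p fails at 5, so □¬p is false at 1.
Satisfying worlds: {0}

0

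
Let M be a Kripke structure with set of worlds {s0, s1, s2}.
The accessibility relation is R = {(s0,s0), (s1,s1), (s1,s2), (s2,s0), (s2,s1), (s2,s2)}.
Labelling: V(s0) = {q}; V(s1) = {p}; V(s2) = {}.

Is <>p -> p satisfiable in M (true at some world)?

Yes

Let φ = <>p -> p. Evaluate φ at each world:
  s0 (successors {s0}): φ is true.
  s1 (successors {s1, s2}): φ is true.
  s2 (successors {s0, s1, s2}): φ is false.
Detail at s0 (witness):
  At s0: <>p is false, p is false, so <>p -> p is true.
    At s0: <>p requires p at some successor in {s0}.
      At s0: p is false.
    So <>p is false at s0.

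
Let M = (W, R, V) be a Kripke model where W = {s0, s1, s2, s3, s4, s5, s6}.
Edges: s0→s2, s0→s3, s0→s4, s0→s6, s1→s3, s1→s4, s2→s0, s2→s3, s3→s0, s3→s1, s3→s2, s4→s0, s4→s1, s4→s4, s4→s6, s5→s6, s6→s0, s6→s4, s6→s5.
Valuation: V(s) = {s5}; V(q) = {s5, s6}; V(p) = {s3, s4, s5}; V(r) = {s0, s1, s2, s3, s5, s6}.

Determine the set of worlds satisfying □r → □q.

Let φ = □r → □q. Evaluate φ at each world:
  s0 (successors {s2, s3, s4, s6}): φ is true.
  s1 (successors {s3, s4}): φ is true.
  s2 (successors {s0, s3}): φ is false.
  s3 (successors {s0, s1, s2}): φ is false.
  s4 (successors {s0, s1, s4, s6}): φ is true.
  s5 (successors {s6}): φ is true.
  s6 (successors {s0, s4, s5}): φ is true.
For instance, at s5:
  At s5: □r is true, □q is true, so □r → □q is true.
    At s5: □r requires r at every successor {s6}.
      At s6: r is true.
    So □r is true at s5.
    At s5: □q requires q at every successor {s6}.
      At s6: q is true.
    So □q is true at s5.
Satisfying worlds: {s0, s1, s4, s5, s6}

s0, s1, s4, s5, s6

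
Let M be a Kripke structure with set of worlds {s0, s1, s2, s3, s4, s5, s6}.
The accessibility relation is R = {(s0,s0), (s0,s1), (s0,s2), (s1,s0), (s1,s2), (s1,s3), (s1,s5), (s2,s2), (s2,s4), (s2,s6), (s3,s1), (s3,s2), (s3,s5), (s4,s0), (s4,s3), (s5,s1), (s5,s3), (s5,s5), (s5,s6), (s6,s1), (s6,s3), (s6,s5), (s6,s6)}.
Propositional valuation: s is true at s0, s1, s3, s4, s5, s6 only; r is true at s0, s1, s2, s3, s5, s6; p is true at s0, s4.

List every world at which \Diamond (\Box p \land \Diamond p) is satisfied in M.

none

Let φ = \Diamond (\Box p \land \Diamond p). Evaluate φ at each world:
  s0 (successors {s0, s1, s2}): φ is false.
  s1 (successors {s0, s2, s3, s5}): φ is false.
  s2 (successors {s2, s4, s6}): φ is false.
  s3 (successors {s1, s2, s5}): φ is false.
  s4 (successors {s0, s3}): φ is false.
  s5 (successors {s1, s3, s5, s6}): φ is false.
  s6 (successors {s1, s3, s5, s6}): φ is false.
For instance, at s0:
  At s0: \Diamond (\Box p \land \Diamond p) requires \Box p \land \Diamond p at some successor in {s0, s1, s2}.
    At s0: \Box p \land \Diamond p is false.
    At s1: \Box p \land \Diamond p is false.
    At s2: \Box p \land \Diamond p is false.
  So \Diamond (\Box p \land \Diamond p) is false at s0.
Satisfying worlds: none.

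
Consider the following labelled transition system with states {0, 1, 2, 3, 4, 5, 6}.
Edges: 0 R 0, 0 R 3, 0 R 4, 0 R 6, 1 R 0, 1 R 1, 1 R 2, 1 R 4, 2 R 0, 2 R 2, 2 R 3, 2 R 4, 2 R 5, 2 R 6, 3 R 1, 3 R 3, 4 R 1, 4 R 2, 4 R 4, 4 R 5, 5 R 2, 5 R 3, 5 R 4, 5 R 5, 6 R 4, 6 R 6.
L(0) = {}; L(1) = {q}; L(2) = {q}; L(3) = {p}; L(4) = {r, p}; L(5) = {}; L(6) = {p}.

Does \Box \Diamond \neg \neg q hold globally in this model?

No

Let φ = \Box \Diamond \neg \neg q. Evaluate φ at each world:
  0 (successors {0, 3, 4, 6}): φ is false.
  1 (successors {0, 1, 2, 4}): φ is false.
  2 (successors {0, 2, 3, 4, 5, 6}): φ is false.
  3 (successors {1, 3}): φ is true.
  4 (successors {1, 2, 4, 5}): φ is true.
  5 (successors {2, 3, 4, 5}): φ is true.
  6 (successors {4, 6}): φ is false.
Detail at 0 (counterexample):
  At 0: \Box \Diamond \neg \neg q requires \Diamond \neg \neg q at every successor {0, 3, 4, 6}.
    \Diamond \neg \neg q fails at 0, so \Box \Diamond \neg \neg q is false at 0.
      At 0: \Diamond \neg \neg q requires \neg \neg q at some successor in {0, 3, 4, 6}.
        At 0: \neg \neg q is false.
        At 3: \neg \neg q is false.
        At 4: \neg \neg q is false.
        At 6: \neg \neg q is false.
      So \Diamond \neg \neg q is false at 0.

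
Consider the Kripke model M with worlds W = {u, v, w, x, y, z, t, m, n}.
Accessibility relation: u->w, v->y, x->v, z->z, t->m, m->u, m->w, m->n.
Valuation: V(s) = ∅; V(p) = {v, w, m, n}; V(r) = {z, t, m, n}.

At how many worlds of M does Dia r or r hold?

4

Let φ = Dia r or r. Evaluate φ at each world:
  u (successors {w}): φ is false.
  v (successors {y}): φ is false.
  w (successors ∅): φ is false.
  x (successors {v}): φ is false.
  y (successors ∅): φ is false.
  z (successors {z}): φ is true.
  t (successors {m}): φ is true.
  m (successors {u, w, n}): φ is true.
  n (successors ∅): φ is true.
For instance, at x:
  At x: Dia r is false, r is false, so Dia r or r is false.
    At x: Dia r requires r at some successor in {v}.
      At v: r is false.
    So Dia r is false at x.
Satisfying worlds: {z, t, m, n}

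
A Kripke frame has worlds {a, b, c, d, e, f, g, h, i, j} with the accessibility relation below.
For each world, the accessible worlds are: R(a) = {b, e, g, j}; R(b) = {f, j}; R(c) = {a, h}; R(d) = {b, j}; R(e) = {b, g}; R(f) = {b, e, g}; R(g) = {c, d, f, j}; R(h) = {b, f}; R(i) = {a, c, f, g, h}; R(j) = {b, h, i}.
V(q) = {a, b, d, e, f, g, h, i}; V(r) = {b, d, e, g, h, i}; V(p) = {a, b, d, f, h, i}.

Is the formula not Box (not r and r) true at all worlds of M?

Yes

Recall that Box ψ holds at a world iff ψ holds at every accessible world, and Dia ψ holds iff ψ holds at some accessible world.
Let φ = not Box (not r and r). Evaluate φ at each world:
  a (successors {b, e, g, j}): φ is true.
  b (successors {f, j}): φ is true.
  c (successors {a, h}): φ is true.
  d (successors {b, j}): φ is true.
  e (successors {b, g}): φ is true.
  f (successors {b, e, g}): φ is true.
  g (successors {c, d, f, j}): φ is true.
  h (successors {b, f}): φ is true.
  i (successors {a, c, f, g, h}): φ is true.
  j (successors {b, h, i}): φ is true.
For instance, at i:
  At i: Box (not r and r) is false, so not Box (not r and r) is true.
    At i: Box (not r and r) requires not r and r at every successor {a, c, f, g, h}.
      not r and r fails at a, so Box (not r and r) is false at i.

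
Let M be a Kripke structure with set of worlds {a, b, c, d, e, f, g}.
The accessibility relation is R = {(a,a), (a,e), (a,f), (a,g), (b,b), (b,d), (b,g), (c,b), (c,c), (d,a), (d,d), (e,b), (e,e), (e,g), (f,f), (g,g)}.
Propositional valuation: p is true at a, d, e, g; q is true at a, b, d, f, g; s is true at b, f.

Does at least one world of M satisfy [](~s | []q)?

Let φ = [](~s | []q). Evaluate φ at each world:
  a (successors {a, e, f, g}): φ is true.
  b (successors {b, d, g}): φ is true.
  c (successors {b, c}): φ is true.
  d (successors {a, d}): φ is true.
  e (successors {b, e, g}): φ is true.
  f (successors {f}): φ is true.
  g (successors {g}): φ is true.
Detail at a (witness):
  At a: [](~s | []q) requires ~s | []q at every successor {a, e, f, g}.
    At a: ~s | []q is true.
    At e: ~s | []q is true.
    At f: ~s | []q is true.
    At g: ~s | []q is true.
  So [](~s | []q) is true at a.

Yes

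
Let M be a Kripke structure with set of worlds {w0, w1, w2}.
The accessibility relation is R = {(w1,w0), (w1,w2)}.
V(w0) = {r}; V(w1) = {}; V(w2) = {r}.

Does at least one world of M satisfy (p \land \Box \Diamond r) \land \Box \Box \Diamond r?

No

Recall that \Box ψ holds at a world iff ψ holds at every accessible world, and \Diamond ψ holds iff ψ holds at some accessible world.
Let φ = (p \land \Box \Diamond r) \land \Box \Box \Diamond r. Evaluate φ at each world:
  w0 (successors ∅): φ is false.
  w1 (successors {w0, w2}): φ is false.
  w2 (successors ∅): φ is false.
For instance, at w1:
  At w1: p \land \Box \Diamond r is false, \Box \Box \Diamond r is true, so (p \land \Box \Diamond r) \land \Box \Box \Diamond r is false.
    At w1: p is false, \Box \Diamond r is false, so p \land \Box \Diamond r is false.
      At w1: \Box \Diamond r requires \Diamond r at every successor {w0, w2}.
        \Diamond r fails at w0, so \Box \Diamond r is false at w1.
    At w1: \Box \Box \Diamond r requires \Box \Diamond r at every successor {w0, w2}.
      At w0: \Box \Diamond r is true.
      At w2: \Box \Diamond r is true.
    So \Box \Box \Diamond r is true at w1.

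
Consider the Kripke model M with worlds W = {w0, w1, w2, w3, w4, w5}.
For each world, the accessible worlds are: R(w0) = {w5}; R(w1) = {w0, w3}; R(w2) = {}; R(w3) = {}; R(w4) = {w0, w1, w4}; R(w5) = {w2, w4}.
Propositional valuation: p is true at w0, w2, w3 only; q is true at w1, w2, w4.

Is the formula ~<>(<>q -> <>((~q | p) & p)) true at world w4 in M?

No

At w4: <>(<>q -> <>((~q | p) & p)) is true, so ~<>(<>q -> <>((~q | p) & p)) is false.
  At w4: <>(<>q -> <>((~q | p) & p)) requires <>q -> <>((~q | p) & p) at some successor in {w0, w1, w4}.
    <>q -> <>((~q | p) & p) holds at w0, so <>(<>q -> <>((~q | p) & p)) is true at w4.
      At w0: <>q is false, <>((~q | p) & p) is false, so <>q -> <>((~q | p) & p) is true.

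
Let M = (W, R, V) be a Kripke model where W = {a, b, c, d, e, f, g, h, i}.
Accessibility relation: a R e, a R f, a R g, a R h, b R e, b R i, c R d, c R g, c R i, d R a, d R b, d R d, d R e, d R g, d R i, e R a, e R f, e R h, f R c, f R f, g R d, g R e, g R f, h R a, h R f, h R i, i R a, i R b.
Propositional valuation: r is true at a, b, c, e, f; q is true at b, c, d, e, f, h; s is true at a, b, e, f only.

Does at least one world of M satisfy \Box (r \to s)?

Yes

Recall that \Box ψ holds at a world iff ψ holds at every accessible world, and \Diamond ψ holds iff ψ holds at some accessible world.
Let φ = \Box (r \to s). Evaluate φ at each world:
  a (successors {e, f, g, h}): φ is true.
  b (successors {e, i}): φ is true.
  c (successors {d, g, i}): φ is true.
  d (successors {a, b, d, e, g, i}): φ is true.
  e (successors {a, f, h}): φ is true.
  f (successors {c, f}): φ is false.
  g (successors {d, e, f}): φ is true.
  h (successors {a, f, i}): φ is true.
  i (successors {a, b}): φ is true.
Detail at a (witness):
  At a: \Box (r \to s) requires r \to s at every successor {e, f, g, h}.
    At e: r \to s is true.
    At f: r \to s is true.
    At g: r \to s is true.
    At h: r \to s is true.
  So \Box (r \to s) is true at a.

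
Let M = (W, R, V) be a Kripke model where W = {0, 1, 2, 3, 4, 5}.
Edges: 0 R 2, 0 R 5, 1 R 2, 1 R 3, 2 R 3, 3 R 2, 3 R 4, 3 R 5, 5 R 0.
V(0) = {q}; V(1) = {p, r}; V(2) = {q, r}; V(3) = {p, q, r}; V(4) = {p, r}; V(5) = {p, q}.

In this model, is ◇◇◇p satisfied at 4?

No

Recall that ◇ψ holds at a world iff ψ holds at some accessible world.
At 4: no accessible worlds, so ◇◇◇p is false.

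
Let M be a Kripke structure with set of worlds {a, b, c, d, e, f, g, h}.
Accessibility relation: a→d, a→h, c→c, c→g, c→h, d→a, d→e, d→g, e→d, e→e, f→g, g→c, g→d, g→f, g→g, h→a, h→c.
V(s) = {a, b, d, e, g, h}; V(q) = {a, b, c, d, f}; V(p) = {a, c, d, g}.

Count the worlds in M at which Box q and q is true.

Recall that Box ψ holds at a world iff ψ holds at every accessible world, and Dia ψ holds iff ψ holds at some accessible world.
Let φ = Box q and q. Evaluate φ at each world:
  a (successors {d, h}): φ is false.
  b (successors ∅): φ is true.
  c (successors {c, g, h}): φ is false.
  d (successors {a, e, g}): φ is false.
  e (successors {d, e}): φ is false.
  f (successors {g}): φ is false.
  g (successors {c, d, f, g}): φ is false.
  h (successors {a, c}): φ is false.
For instance, at h:
  At h: Box q is true, q is false, so Box q and q is false.
    At h: Box q requires q at every successor {a, c}.
      At a: q is true.
      At c: q is true.
    So Box q is true at h.
Satisfying worlds: {b}

1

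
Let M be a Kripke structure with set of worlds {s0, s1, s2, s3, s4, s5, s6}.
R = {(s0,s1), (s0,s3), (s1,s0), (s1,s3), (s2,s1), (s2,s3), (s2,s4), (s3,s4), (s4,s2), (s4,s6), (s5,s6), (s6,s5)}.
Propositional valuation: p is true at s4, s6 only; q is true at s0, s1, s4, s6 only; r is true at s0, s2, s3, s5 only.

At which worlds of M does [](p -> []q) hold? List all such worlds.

s0, s1, s6

Let φ = [](p -> []q). Evaluate φ at each world:
  s0 (successors {s1, s3}): φ is true.
  s1 (successors {s0, s3}): φ is true.
  s2 (successors {s1, s3, s4}): φ is false.
  s3 (successors {s4}): φ is false.
  s4 (successors {s2, s6}): φ is false.
  s5 (successors {s6}): φ is false.
  s6 (successors {s5}): φ is true.
For instance, at s4:
  At s4: [](p -> []q) requires p -> []q at every successor {s2, s6}.
    p -> []q fails at s6, so [](p -> []q) is false at s4.
      At s6: p is true, []q is false, so p -> []q is false.
Satisfying worlds: {s0, s1, s6}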